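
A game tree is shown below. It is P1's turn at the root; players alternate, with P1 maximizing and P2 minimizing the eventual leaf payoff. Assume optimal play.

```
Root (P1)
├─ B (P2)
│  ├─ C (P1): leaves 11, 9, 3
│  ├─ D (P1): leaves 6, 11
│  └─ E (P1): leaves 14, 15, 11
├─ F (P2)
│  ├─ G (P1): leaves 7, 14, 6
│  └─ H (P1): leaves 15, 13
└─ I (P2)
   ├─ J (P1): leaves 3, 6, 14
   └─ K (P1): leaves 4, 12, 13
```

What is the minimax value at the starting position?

C (P1): max(11, 9, 3) = 11
D (P1): max(6, 11) = 11
E (P1): max(14, 15, 11) = 15
B (P2): min(11, 11, 15) = 11
G (P1): max(7, 14, 6) = 14
H (P1): max(15, 13) = 15
F (P2): min(14, 15) = 14
J (P1): max(3, 6, 14) = 14
K (P1): max(4, 12, 13) = 13
I (P2): min(14, 13) = 13
Root (P1): max(11, 14, 13) = 14

14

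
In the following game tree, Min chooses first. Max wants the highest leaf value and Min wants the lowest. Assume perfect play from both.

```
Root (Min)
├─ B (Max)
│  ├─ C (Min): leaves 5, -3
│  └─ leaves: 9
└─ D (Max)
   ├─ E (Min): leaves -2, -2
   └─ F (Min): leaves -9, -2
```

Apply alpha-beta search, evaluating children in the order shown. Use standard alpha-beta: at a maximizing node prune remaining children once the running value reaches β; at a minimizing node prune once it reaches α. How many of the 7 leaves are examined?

6

C [α=-∞,β=+∞]: v=-3
B [α=-∞,β=+∞]: v=9
E [α=-∞,β=9]: v=-2
F [α=-2,β=9]: v=-9 after child 1 ≤ α → α-cutoff, skip 1
D [α=-∞,β=9]: v=-2
Root [α=-∞,β=+∞]: v=-2
Leaves evaluated: 6 of 7.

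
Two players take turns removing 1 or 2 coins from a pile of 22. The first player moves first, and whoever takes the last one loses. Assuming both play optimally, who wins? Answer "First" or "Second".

Second

W/L table (W = player to move can force a win):
i:   0  1  2  3  4  5  6  7  8  9 10 11 12 13 14 15 16 17 18 19 20 21 22
     W  L  W  W  L  W  W  L  W  W  L  W  W  L  W  W  L  W  W  L  W  W  L
Position 22 is L, so the second player wins.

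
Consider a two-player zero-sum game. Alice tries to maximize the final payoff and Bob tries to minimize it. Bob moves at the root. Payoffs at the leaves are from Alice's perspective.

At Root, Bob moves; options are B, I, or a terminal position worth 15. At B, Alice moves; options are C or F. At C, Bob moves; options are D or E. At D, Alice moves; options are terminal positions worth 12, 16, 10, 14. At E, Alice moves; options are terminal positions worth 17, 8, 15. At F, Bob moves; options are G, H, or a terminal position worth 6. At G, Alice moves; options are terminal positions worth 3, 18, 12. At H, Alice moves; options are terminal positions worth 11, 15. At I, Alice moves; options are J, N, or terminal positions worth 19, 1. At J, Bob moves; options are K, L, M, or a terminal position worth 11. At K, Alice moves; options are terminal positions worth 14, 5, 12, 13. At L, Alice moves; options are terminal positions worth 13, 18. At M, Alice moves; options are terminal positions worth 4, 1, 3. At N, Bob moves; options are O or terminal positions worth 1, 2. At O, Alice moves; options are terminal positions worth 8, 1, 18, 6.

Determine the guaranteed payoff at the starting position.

15

D (Alice): max(12, 16, 10, 14) = 16
E (Alice): max(17, 8, 15) = 17
C (Bob): min(16, 17) = 16
G (Alice): max(3, 18, 12) = 18
H (Alice): max(11, 15) = 15
F (Bob): min(18, 15, 6) = 6
B (Alice): max(16, 6) = 16
K (Alice): max(14, 5, 12, 13) = 14
L (Alice): max(13, 18) = 18
M (Alice): max(4, 1, 3) = 4
J (Bob): min(14, 18, 4, 11) = 4
O (Alice): max(8, 1, 18, 6) = 18
N (Bob): min(18, 1, 2) = 1
I (Alice): max(4, 1, 19, 1) = 19
Root (Bob): min(16, 19, 15) = 15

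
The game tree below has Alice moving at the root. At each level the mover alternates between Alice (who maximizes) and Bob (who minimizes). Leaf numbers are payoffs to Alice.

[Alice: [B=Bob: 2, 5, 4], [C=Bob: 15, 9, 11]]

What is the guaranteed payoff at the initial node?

9

B (Bob): min(2, 5, 4) = 2
C (Bob): min(15, 9, 11) = 9
Root (Alice): max(2, 9) = 9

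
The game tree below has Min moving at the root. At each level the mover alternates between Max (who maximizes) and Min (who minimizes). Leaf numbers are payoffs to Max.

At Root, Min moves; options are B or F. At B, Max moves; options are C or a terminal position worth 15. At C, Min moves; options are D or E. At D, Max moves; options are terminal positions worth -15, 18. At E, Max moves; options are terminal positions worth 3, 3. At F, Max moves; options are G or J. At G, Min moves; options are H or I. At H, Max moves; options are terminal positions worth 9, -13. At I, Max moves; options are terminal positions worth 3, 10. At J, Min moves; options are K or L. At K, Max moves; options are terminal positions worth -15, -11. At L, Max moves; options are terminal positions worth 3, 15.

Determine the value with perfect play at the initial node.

D (Max): max(-15, 18) = 18
E (Max): max(3, 3) = 3
C (Min): min(18, 3) = 3
B (Max): max(3, 15) = 15
H (Max): max(9, -13) = 9
I (Max): max(3, 10) = 10
G (Min): min(9, 10) = 9
K (Max): max(-15, -11) = -11
L (Max): max(3, 15) = 15
J (Min): min(-11, 15) = -11
F (Max): max(9, -11) = 9
Root (Min): min(15, 9) = 9

9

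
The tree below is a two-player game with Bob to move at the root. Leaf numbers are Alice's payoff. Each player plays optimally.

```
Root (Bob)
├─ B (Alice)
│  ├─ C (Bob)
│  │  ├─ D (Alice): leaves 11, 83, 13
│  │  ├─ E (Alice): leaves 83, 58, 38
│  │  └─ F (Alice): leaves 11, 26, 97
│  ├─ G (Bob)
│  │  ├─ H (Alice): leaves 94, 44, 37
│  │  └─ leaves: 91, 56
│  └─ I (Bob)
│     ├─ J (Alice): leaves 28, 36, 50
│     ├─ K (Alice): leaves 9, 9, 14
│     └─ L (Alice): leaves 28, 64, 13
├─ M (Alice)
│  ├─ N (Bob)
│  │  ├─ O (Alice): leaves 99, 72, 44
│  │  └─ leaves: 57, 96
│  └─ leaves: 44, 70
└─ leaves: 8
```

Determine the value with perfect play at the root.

8

D (Alice): max(11, 83, 13) = 83
E (Alice): max(83, 58, 38) = 83
F (Alice): max(11, 26, 97) = 97
C (Bob): min(83, 83, 97) = 83
H (Alice): max(94, 44, 37) = 94
G (Bob): min(94, 91, 56) = 56
J (Alice): max(28, 36, 50) = 50
K (Alice): max(9, 9, 14) = 14
L (Alice): max(28, 64, 13) = 64
I (Bob): min(50, 14, 64) = 14
B (Alice): max(83, 56, 14) = 83
O (Alice): max(99, 72, 44) = 99
N (Bob): min(99, 57, 96) = 57
M (Alice): max(57, 44, 70) = 70
Root (Bob): min(83, 70, 8) = 8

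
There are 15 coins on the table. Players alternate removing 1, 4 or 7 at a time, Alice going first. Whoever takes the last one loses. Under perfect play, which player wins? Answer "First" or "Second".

First

Positions where the player to move wins (W) vs loses (L):
i:   0  1  2  3  4  5  6  7  8  9 10 11 12 13 14 15
     W  L  W  L  W  W  L  W  W  L  W  L  W  W  L  W
Position 15 is W, so the first player wins.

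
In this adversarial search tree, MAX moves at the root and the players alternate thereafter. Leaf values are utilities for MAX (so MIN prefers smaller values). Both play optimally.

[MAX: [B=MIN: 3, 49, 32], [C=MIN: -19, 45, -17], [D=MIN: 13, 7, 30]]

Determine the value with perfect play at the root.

B (MIN): min(3, 49, 32) = 3
C (MIN): min(-19, 45, -17) = -19
D (MIN): min(13, 7, 30) = 7
Root (MAX): max(3, -19, 7) = 7

7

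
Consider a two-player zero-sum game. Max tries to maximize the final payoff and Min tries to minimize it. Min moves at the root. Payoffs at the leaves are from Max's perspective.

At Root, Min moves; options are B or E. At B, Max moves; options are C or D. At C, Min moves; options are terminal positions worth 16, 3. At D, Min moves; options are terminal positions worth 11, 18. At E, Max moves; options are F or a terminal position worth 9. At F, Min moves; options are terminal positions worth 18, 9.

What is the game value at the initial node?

C (Min): min(16, 3) = 3
D (Min): min(11, 18) = 11
B (Max): max(3, 11) = 11
F (Min): min(18, 9) = 9
E (Max): max(9, 9) = 9
Root (Min): min(11, 9) = 9

9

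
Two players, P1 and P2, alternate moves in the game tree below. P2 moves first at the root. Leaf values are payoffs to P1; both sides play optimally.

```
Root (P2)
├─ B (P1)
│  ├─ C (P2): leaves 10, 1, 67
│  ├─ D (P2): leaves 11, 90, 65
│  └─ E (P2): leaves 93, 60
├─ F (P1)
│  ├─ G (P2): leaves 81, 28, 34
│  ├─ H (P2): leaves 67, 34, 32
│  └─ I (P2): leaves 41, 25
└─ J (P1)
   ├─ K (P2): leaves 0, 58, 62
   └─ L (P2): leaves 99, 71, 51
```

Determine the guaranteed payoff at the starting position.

32

C (P2): min(10, 1, 67) = 1
D (P2): min(11, 90, 65) = 11
E (P2): min(93, 60) = 60
B (P1): max(1, 11, 60) = 60
G (P2): min(81, 28, 34) = 28
H (P2): min(67, 34, 32) = 32
I (P2): min(41, 25) = 25
F (P1): max(28, 32, 25) = 32
K (P2): min(0, 58, 62) = 0
L (P2): min(99, 71, 51) = 51
J (P1): max(0, 51) = 51
Root (P2): min(60, 32, 51) = 32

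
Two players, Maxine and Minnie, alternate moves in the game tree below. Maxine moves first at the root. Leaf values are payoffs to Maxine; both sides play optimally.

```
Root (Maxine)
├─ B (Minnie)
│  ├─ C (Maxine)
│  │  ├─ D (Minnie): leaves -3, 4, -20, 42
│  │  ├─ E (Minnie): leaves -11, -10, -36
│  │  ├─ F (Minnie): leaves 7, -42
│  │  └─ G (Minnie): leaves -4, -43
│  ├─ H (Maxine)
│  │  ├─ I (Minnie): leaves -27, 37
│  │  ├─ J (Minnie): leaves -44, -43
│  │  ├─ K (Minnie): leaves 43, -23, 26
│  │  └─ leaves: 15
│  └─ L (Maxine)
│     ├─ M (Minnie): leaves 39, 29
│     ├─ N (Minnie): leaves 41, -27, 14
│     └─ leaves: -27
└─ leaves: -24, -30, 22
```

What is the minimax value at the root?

D (Minnie): min(-3, 4, -20, 42) = -20
E (Minnie): min(-11, -10, -36) = -36
F (Minnie): min(7, -42) = -42
G (Minnie): min(-4, -43) = -43
C (Maxine): max(-20, -36, -42, -43) = -20
I (Minnie): min(-27, 37) = -27
J (Minnie): min(-44, -43) = -44
K (Minnie): min(43, -23, 26) = -23
H (Maxine): max(-27, -44, -23, 15) = 15
M (Minnie): min(39, 29) = 29
N (Minnie): min(41, -27, 14) = -27
L (Maxine): max(29, -27, -27) = 29
B (Minnie): min(-20, 15, 29) = -20
Root (Maxine): max(-20, -24, -30, 22) = 22

22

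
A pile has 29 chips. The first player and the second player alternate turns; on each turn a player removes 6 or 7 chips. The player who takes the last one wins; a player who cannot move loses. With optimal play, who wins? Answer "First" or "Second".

Second

W/L table (W = player to move can force a win):
i:   0  1  2  3  4  5  6  7  8  9 10 11 12 13 14 15 16 17 18 19 20 21 22 23 24 25 26 27 28 29
     L  L  L  L  L  L  W  W  W  W  W  W  W  L  L  L  L  L  L  W  W  W  W  W  W  W  L  L  L  L
Position 29 is L, so the second player wins.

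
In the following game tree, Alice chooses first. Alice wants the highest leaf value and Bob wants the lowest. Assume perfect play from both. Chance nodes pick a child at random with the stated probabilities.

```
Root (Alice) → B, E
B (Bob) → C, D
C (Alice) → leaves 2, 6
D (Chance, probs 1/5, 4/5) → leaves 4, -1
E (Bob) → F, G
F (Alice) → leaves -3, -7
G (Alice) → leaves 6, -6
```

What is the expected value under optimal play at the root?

C (Alice): max(2, 6) = 6
D (Chance): 1/5·4 + 4/5·-1 = 0
B (Bob): min(6, 0) = 0
F (Alice): max(-3, -7) = -3
G (Alice): max(6, -6) = 6
E (Bob): min(-3, 6) = -3
Root (Alice): max(0, -3) = 0

0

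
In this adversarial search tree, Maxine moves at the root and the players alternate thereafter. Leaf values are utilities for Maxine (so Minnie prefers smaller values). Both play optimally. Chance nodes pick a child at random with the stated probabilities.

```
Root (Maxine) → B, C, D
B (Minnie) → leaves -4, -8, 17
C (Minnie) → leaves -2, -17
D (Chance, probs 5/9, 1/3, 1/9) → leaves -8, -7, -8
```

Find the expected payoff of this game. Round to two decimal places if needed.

-7.67

B (Minnie): min(-4, -8, 17) = -8
C (Minnie): min(-2, -17) = -17
D (Chance): 5/9·-8 + 1/3·-7 + 1/9·-8 = -7.67
Root (Maxine): max(-8, -17, -7.67) = -7.67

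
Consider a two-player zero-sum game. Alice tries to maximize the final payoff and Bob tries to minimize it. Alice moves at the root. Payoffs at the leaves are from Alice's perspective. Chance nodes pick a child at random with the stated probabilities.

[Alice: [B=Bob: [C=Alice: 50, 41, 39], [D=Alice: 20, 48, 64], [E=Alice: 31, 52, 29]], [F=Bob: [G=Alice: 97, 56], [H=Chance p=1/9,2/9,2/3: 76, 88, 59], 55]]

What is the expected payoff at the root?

C (Alice): max(50, 41, 39) = 50
D (Alice): max(20, 48, 64) = 64
E (Alice): max(31, 52, 29) = 52
B (Bob): min(50, 64, 52) = 50
G (Alice): max(97, 56) = 97
H (Chance): 1/9·76 + 2/9·88 + 2/3·59 = 67.33
F (Bob): min(97, 67.33, 55) = 55
Root (Alice): max(50, 55) = 55

55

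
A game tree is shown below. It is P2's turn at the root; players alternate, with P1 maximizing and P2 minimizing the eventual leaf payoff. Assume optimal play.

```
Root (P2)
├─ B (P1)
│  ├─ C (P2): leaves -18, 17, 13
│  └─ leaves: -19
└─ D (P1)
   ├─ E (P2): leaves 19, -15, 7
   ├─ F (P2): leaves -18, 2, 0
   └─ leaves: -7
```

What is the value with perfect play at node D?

-7

E: min(19, -15, 7) = -15
F: min(-18, 2, 0) = -18
D: max(-15, -18, -7) = -7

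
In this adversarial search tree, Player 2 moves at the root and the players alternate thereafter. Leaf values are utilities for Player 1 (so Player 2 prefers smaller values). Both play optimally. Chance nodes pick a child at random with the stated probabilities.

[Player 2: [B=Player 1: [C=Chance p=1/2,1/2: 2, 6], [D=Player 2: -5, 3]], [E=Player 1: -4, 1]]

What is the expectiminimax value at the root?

C (Chance): 1/2·2 + 1/2·6 = 4
D (Player 2): min(-5, 3) = -5
B (Player 1): max(4, -5) = 4
E (Player 1): max(-4, 1) = 1
Root (Player 2): min(4, 1) = 1

1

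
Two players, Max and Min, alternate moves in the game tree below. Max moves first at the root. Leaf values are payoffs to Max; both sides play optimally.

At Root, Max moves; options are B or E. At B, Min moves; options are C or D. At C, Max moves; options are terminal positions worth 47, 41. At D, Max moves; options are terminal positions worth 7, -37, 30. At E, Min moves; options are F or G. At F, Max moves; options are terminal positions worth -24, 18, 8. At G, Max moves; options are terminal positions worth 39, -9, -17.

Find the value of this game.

30

C (Max): max(47, 41) = 47
D (Max): max(7, -37, 30) = 30
B (Min): min(47, 30) = 30
F (Max): max(-24, 18, 8) = 18
G (Max): max(39, -9, -17) = 39
E (Min): min(18, 39) = 18
Root (Max): max(30, 18) = 30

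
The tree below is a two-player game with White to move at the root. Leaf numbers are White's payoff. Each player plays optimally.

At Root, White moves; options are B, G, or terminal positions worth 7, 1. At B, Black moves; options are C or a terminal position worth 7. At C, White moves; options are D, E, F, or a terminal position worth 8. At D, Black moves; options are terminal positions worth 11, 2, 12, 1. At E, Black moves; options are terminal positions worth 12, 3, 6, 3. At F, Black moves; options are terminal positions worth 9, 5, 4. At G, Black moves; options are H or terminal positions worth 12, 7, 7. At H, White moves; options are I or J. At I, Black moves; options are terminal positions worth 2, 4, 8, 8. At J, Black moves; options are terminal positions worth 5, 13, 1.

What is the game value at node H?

2

I: min(2, 4, 8, 8) = 2
J: min(5, 13, 1) = 1
H: max(2, 1) = 2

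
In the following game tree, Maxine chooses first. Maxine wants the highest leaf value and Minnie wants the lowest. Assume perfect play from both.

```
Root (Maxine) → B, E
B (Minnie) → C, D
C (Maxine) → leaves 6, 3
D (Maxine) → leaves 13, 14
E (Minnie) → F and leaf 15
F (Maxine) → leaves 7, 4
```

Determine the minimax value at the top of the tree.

7

C (Maxine): max(6, 3) = 6
D (Maxine): max(13, 14) = 14
B (Minnie): min(6, 14) = 6
F (Maxine): max(7, 4) = 7
E (Minnie): min(7, 15) = 7
Root (Maxine): max(6, 7) = 7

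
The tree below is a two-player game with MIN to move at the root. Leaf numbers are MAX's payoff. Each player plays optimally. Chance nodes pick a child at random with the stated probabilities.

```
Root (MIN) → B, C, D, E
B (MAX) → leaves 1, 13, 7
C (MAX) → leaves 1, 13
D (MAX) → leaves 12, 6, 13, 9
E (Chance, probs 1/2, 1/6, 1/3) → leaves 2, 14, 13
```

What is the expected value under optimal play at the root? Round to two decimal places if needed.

B (MAX): max(1, 13, 7) = 13
C (MAX): max(1, 13) = 13
D (MAX): max(12, 6, 13, 9) = 13
E (Chance): 1/2·2 + 1/6·14 + 1/3·13 = 7.67
Root (MIN): min(13, 13, 13, 7.67) = 7.67

7.67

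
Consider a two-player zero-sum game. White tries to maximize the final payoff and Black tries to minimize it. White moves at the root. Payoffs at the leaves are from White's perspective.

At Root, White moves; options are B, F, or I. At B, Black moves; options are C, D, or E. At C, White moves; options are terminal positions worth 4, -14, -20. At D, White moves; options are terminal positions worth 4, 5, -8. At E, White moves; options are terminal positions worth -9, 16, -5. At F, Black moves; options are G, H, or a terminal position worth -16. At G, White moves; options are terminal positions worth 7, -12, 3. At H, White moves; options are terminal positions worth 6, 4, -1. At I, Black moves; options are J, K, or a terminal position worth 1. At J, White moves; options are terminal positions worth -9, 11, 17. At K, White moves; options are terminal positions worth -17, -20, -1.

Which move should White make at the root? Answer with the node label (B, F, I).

B

C (White): max(4, -14, -20) = 4
D (White): max(4, 5, -8) = 5
E (White): max(-9, 16, -5) = 16
B (Black): min(4, 5, 16) = 4
G (White): max(7, -12, 3) = 7
H (White): max(6, 4, -1) = 6
F (Black): min(7, 6, -16) = -16
J (White): max(-9, 11, 17) = 17
K (White): max(-17, -20, -1) = -1
I (Black): min(17, -1, 1) = -1
Root (White): max(4, -16, -1) = 4
White picks the child with the highest value: B (value 4).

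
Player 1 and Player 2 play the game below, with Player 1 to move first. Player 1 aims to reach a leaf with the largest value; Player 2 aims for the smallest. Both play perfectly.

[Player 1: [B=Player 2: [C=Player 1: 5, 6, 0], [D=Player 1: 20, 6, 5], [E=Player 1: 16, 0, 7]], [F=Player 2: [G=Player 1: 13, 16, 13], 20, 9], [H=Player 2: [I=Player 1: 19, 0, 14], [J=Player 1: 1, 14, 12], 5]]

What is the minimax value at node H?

I: max(19, 0, 14) = 19
J: max(1, 14, 12) = 14
H: min(19, 14, 5) = 5

5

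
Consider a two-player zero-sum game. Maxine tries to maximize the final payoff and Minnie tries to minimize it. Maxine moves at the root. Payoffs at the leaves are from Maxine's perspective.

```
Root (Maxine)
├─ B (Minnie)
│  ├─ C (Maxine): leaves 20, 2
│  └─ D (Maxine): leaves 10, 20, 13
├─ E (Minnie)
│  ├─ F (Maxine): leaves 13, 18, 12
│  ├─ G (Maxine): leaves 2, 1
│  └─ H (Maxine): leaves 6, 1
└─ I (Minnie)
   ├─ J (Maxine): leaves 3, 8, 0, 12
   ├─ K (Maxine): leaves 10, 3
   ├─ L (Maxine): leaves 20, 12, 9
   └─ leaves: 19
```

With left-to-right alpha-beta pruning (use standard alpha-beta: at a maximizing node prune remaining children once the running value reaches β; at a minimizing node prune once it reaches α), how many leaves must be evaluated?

11

C [α=-∞,β=+∞]: v=20
D [α=-∞,β=20]: v=20 after child 2 ≥ β → β-cutoff, skip 1
B [α=-∞,β=+∞]: v=20
F [α=20,β=+∞]: v=18
E [α=20,β=+∞]: v=18 after child 1 ≤ α → α-cutoff, skip 2
J [α=20,β=+∞]: v=12
I [α=20,β=+∞]: v=12 after child 1 ≤ α → α-cutoff, skip 3
Root [α=-∞,β=+∞]: v=20
Leaves evaluated: 11 of 22.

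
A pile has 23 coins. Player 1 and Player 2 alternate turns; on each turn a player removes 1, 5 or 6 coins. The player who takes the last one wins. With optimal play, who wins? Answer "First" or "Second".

Positions where the player to move wins (W) vs loses (L):
i:   0  1  2  3  4  5  6  7  8  9 10 11 12 13 14 15 16 17 18 19 20 21 22 23
     L  W  L  W  L  W  W  W  W  W  W  L  W  L  W  L  W  W  W  W  W  W  L  W
Position 23 is W, so the first player wins.

First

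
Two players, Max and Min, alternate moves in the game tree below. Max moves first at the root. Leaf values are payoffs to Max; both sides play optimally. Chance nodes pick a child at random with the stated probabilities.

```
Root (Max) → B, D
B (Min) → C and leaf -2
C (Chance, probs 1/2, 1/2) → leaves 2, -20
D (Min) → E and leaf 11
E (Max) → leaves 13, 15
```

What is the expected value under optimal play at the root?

C (Chance): 1/2·2 + 1/2·-20 = -9
B (Min): min(-9, -2) = -9
E (Max): max(13, 15) = 15
D (Min): min(15, 11) = 11
Root (Max): max(-9, 11) = 11

11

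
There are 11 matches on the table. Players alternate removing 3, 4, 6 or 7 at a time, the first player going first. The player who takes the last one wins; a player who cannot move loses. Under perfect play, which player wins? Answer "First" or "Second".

Second

Compute winning (W) and losing (L) positions by backward induction:
i:   0  1  2  3  4  5  6  7  8  9 10 11
     L  L  L  W  W  W  W  W  W  W  L  L
Position 11 is L, so the second player wins.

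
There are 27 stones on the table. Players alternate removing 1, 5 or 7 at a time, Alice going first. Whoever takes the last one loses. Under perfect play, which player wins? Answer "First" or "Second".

i:   0  1  2  3  4  5  6  7  8  9 10 11 12 13 14 15 16 17 18 19 20 21 22 23 24 25 26 27
     W  L  W  L  W  L  W  L  W  L  W  L  W  L  W  L  W  L  W  L  W  L  W  L  W  L  W  L
Position 27 is L, so the second player wins.

Second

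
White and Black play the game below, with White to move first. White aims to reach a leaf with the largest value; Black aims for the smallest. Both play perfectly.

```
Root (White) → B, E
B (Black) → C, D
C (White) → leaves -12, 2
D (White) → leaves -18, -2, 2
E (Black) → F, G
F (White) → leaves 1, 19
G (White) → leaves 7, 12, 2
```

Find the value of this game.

C (White): max(-12, 2) = 2
D (White): max(-18, -2, 2) = 2
B (Black): min(2, 2) = 2
F (White): max(1, 19) = 19
G (White): max(7, 12, 2) = 12
E (Black): min(19, 12) = 12
Root (White): max(2, 12) = 12

12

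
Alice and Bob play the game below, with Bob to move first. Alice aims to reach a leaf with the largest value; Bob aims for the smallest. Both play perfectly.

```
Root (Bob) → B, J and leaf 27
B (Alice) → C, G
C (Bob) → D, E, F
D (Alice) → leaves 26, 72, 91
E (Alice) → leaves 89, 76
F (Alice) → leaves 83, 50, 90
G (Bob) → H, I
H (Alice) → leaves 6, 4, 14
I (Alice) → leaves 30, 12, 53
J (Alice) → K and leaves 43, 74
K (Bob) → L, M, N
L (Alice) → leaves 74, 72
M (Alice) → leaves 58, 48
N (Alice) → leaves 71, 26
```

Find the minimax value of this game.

D (Alice): max(26, 72, 91) = 91
E (Alice): max(89, 76) = 89
F (Alice): max(83, 50, 90) = 90
C (Bob): min(91, 89, 90) = 89
H (Alice): max(6, 4, 14) = 14
I (Alice): max(30, 12, 53) = 53
G (Bob): min(14, 53) = 14
B (Alice): max(89, 14) = 89
L (Alice): max(74, 72) = 74
M (Alice): max(58, 48) = 58
N (Alice): max(71, 26) = 71
K (Bob): min(74, 58, 71) = 58
J (Alice): max(58, 43, 74) = 74
Root (Bob): min(89, 74, 27) = 27

27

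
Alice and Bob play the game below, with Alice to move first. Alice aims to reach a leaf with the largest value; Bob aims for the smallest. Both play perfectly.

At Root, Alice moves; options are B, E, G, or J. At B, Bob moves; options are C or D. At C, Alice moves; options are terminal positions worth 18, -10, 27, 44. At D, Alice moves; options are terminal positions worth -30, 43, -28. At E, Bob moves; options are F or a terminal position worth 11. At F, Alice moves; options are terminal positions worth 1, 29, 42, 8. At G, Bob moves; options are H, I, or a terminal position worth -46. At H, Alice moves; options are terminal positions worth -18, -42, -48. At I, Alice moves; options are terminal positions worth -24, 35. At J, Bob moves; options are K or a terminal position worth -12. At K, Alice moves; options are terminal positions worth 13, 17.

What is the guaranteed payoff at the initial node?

C (Alice): max(18, -10, 27, 44) = 44
D (Alice): max(-30, 43, -28) = 43
B (Bob): min(44, 43) = 43
F (Alice): max(1, 29, 42, 8) = 42
E (Bob): min(42, 11) = 11
H (Alice): max(-18, -42, -48) = -18
I (Alice): max(-24, 35) = 35
G (Bob): min(-18, 35, -46) = -46
K (Alice): max(13, 17) = 17
J (Bob): min(17, -12) = -12
Root (Alice): max(43, 11, -46, -12) = 43

43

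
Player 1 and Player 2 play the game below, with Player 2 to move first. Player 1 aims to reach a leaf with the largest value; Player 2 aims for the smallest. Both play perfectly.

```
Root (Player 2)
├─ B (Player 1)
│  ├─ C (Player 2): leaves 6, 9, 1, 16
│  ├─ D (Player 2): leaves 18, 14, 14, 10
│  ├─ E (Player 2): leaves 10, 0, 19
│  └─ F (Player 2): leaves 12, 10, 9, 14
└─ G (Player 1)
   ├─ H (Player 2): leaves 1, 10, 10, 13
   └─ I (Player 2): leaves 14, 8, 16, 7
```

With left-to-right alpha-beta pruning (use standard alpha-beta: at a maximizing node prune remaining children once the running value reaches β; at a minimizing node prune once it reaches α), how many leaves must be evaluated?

19

C [α=-∞,β=+∞]: v=1
D [α=1,β=+∞]: v=10
E [α=10,β=+∞]: v=10 after child 1 ≤ α → α-cutoff, skip 2
F [α=10,β=+∞]: v=10 after child 2 ≤ α → α-cutoff, skip 2
B [α=-∞,β=+∞]: v=10
H [α=-∞,β=10]: v=1
I [α=1,β=10]: v=7
G [α=-∞,β=10]: v=7
Root [α=-∞,β=+∞]: v=7
Leaves evaluated: 19 of 23.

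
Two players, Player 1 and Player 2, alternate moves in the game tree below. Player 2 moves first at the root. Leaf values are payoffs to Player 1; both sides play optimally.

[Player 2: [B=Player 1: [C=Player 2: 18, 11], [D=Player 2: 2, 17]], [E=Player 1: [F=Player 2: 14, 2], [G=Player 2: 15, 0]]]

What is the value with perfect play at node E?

2

F: min(14, 2) = 2
G: min(15, 0) = 0
E: max(2, 0) = 2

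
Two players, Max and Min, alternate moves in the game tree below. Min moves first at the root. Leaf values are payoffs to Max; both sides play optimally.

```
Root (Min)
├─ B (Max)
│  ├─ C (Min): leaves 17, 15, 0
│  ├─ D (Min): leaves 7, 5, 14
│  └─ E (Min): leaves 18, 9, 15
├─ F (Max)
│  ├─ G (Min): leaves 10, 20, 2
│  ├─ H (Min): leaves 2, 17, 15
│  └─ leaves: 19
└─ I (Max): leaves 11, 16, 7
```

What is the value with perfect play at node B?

9

C: min(17, 15, 0) = 0
D: min(7, 5, 14) = 5
E: min(18, 9, 15) = 9
B: max(0, 5, 9) = 9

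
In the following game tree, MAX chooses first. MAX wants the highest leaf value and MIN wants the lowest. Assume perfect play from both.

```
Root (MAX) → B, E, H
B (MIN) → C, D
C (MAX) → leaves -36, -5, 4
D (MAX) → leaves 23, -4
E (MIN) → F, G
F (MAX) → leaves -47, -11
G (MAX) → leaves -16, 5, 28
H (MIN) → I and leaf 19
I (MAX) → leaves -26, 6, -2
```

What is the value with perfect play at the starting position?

6

C (MAX): max(-36, -5, 4) = 4
D (MAX): max(23, -4) = 23
B (MIN): min(4, 23) = 4
F (MAX): max(-47, -11) = -11
G (MAX): max(-16, 5, 28) = 28
E (MIN): min(-11, 28) = -11
I (MAX): max(-26, 6, -2) = 6
H (MIN): min(6, 19) = 6
Root (MAX): max(4, -11, 6) = 6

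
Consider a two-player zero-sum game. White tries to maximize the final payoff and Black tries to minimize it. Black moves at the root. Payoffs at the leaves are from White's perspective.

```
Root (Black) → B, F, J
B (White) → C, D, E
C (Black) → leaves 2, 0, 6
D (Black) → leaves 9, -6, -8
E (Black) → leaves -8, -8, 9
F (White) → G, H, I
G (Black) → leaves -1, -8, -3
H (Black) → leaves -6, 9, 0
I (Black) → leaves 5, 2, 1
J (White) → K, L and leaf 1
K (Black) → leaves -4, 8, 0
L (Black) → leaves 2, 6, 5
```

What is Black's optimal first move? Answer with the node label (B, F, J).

C (Black): min(2, 0, 6) = 0
D (Black): min(9, -6, -8) = -8
E (Black): min(-8, -8, 9) = -8
B (White): max(0, -8, -8) = 0
G (Black): min(-1, -8, -3) = -8
H (Black): min(-6, 9, 0) = -6
I (Black): min(5, 2, 1) = 1
F (White): max(-8, -6, 1) = 1
K (Black): min(-4, 8, 0) = -4
L (Black): min(2, 6, 5) = 2
J (White): max(-4, 2, 1) = 2
Root (Black): min(0, 1, 2) = 0
Black picks the child with the lowest value: B (value 0).

B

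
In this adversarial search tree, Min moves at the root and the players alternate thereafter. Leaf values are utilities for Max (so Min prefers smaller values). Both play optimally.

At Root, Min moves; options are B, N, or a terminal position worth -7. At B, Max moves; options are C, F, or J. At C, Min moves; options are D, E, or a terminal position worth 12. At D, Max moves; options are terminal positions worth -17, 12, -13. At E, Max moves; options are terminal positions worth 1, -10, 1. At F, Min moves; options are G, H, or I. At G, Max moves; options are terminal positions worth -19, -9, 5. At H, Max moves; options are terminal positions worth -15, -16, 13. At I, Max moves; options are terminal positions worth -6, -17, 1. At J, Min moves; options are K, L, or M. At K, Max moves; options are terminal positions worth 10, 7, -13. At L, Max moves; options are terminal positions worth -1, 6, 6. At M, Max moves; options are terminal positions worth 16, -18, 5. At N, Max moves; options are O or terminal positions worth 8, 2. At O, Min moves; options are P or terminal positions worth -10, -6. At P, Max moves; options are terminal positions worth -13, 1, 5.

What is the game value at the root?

D (Max): max(-17, 12, -13) = 12
E (Max): max(1, -10, 1) = 1
C (Min): min(12, 1, 12) = 1
G (Max): max(-19, -9, 5) = 5
H (Max): max(-15, -16, 13) = 13
I (Max): max(-6, -17, 1) = 1
F (Min): min(5, 13, 1) = 1
K (Max): max(10, 7, -13) = 10
L (Max): max(-1, 6, 6) = 6
M (Max): max(16, -18, 5) = 16
J (Min): min(10, 6, 16) = 6
B (Max): max(1, 1, 6) = 6
P (Max): max(-13, 1, 5) = 5
O (Min): min(5, -10, -6) = -10
N (Max): max(-10, 8, 2) = 8
Root (Min): min(6, 8, -7) = -7

-7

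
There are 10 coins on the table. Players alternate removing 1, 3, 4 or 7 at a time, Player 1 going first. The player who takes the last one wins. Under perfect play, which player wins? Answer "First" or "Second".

Second

i:   0  1  2  3  4  5  6  7  8  9 10
     L  W  L  W  W  W  W  W  L  W  L
Position 10 is L, so the second player wins.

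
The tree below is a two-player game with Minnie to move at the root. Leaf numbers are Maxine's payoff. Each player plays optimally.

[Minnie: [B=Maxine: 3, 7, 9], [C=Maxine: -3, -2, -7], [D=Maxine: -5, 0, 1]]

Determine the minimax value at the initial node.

-2

B (Maxine): max(3, 7, 9) = 9
C (Maxine): max(-3, -2, -7) = -2
D (Maxine): max(-5, 0, 1) = 1
Root (Minnie): min(9, -2, 1) = -2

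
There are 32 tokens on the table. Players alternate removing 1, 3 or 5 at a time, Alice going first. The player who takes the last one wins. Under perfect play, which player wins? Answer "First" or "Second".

Second

W/L table (W = player to move can force a win):
i:   0  1  2  3  4  5  6  7  8  9 10 11 12 13 14 15 16 17 18 19 20 21 22 23 24 25 26 27 28 29 30 31 32
     L  W  L  W  L  W  L  W  L  W  L  W  L  W  L  W  L  W  L  W  L  W  L  W  L  W  L  W  L  W  L  W  L
Position 32 is L, so the second player wins.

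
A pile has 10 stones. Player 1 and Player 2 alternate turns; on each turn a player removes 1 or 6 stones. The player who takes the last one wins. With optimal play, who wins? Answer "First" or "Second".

First

i:   0  1  2  3  4  5  6  7  8  9 10
     L  W  L  W  L  W  W  L  W  L  W
Position 10 is W, so the first player wins.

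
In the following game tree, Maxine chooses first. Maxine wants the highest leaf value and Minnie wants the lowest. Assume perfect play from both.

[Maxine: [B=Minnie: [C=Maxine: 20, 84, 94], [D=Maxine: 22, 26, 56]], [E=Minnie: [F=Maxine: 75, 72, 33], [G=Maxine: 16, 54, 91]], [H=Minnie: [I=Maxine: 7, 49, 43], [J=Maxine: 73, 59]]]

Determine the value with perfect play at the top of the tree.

75

C (Maxine): max(20, 84, 94) = 94
D (Maxine): max(22, 26, 56) = 56
B (Minnie): min(94, 56) = 56
F (Maxine): max(75, 72, 33) = 75
G (Maxine): max(16, 54, 91) = 91
E (Minnie): min(75, 91) = 75
I (Maxine): max(7, 49, 43) = 49
J (Maxine): max(73, 59) = 73
H (Minnie): min(49, 73) = 49
Root (Maxine): max(56, 75, 49) = 75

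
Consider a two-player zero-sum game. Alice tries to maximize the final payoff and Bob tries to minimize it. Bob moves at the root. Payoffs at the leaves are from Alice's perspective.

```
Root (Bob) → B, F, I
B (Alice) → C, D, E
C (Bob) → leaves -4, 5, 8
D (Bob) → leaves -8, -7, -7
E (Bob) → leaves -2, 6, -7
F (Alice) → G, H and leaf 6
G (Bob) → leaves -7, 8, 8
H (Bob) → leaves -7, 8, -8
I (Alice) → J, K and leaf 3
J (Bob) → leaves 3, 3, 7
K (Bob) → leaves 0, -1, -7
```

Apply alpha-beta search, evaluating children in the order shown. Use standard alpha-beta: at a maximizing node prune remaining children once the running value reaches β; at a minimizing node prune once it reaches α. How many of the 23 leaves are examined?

15

C [α=-∞,β=+∞]: v=-4
D [α=-4,β=+∞]: v=-8 after child 1 ≤ α → α-cutoff, skip 2
E [α=-4,β=+∞]: v=-7
B [α=-∞,β=+∞]: v=-4
G [α=-∞,β=-4]: v=-7
H [α=-7,β=-4]: v=-7 after child 1 ≤ α → α-cutoff, skip 2
F [α=-∞,β=-4]: v=6
J [α=-∞,β=-4]: v=3
I [α=-∞,β=-4]: v=3 after child 1 ≥ β → β-cutoff, skip 2
Root [α=-∞,β=+∞]: v=-4
Leaves evaluated: 15 of 23.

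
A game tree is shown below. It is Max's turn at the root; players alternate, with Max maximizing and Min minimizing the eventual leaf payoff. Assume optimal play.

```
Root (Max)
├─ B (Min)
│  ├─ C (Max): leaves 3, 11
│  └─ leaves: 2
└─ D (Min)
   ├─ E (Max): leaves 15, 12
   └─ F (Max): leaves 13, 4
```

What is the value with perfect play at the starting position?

C (Max): max(3, 11) = 11
B (Min): min(11, 2) = 2
E (Max): max(15, 12) = 15
F (Max): max(13, 4) = 13
D (Min): min(15, 13) = 13
Root (Max): max(2, 13) = 13

13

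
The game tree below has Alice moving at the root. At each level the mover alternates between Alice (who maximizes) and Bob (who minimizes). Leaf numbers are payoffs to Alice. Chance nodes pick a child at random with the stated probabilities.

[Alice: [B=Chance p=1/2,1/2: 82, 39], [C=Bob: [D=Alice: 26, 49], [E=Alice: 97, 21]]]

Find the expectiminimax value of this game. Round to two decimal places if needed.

60.5

B (Chance): 1/2·82 + 1/2·39 = 60.5
D (Alice): max(26, 49) = 49
E (Alice): max(97, 21) = 97
C (Bob): min(49, 97) = 49
Root (Alice): max(60.5, 49) = 60.5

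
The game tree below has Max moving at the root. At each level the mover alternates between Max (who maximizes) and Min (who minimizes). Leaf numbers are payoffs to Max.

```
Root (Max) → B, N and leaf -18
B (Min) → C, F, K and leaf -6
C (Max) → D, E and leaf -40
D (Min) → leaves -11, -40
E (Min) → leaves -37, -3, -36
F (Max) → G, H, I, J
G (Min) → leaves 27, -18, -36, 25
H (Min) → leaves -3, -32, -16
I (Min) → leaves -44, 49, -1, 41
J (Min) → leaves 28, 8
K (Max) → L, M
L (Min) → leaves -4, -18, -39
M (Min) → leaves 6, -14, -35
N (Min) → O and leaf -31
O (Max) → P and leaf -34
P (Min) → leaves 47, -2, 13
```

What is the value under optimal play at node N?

-31

P: min(47, -2, 13) = -2
O: max(-2, -34) = -2
N: min(-2, -31) = -31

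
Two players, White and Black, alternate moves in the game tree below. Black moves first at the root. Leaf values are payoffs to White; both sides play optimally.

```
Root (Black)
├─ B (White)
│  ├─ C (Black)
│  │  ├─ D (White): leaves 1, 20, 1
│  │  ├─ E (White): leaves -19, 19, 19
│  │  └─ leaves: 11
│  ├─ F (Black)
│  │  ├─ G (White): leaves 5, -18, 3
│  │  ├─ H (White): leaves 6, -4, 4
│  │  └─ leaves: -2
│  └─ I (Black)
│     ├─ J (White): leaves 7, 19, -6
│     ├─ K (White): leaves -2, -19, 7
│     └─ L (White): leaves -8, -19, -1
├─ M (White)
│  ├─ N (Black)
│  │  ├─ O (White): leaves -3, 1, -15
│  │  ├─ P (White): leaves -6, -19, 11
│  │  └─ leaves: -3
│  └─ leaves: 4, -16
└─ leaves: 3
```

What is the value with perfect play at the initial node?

D (White): max(1, 20, 1) = 20
E (White): max(-19, 19, 19) = 19
C (Black): min(20, 19, 11) = 11
G (White): max(5, -18, 3) = 5
H (White): max(6, -4, 4) = 6
F (Black): min(5, 6, -2) = -2
J (White): max(7, 19, -6) = 19
K (White): max(-2, -19, 7) = 7
L (White): max(-8, -19, -1) = -1
I (Black): min(19, 7, -1) = -1
B (White): max(11, -2, -1) = 11
O (White): max(-3, 1, -15) = 1
P (White): max(-6, -19, 11) = 11
N (Black): min(1, 11, -3) = -3
M (White): max(-3, 4, -16) = 4
Root (Black): min(11, 4, 3) = 3

3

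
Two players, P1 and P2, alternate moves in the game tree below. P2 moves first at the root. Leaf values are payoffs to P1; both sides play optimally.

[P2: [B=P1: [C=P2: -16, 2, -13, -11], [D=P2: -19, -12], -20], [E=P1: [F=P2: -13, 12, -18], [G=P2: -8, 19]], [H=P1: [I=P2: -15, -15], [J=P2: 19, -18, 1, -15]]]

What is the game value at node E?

F: min(-13, 12, -18) = -18
G: min(-8, 19) = -8
E: max(-18, -8) = -8

-8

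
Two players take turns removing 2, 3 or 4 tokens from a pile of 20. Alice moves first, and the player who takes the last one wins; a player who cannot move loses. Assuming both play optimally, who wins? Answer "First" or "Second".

First

Mark each pile size as W (mover wins) or L (mover loses):
i:   0  1  2  3  4  5  6  7  8  9 10 11 12 13 14 15 16 17 18 19 20
     L  L  W  W  W  W  L  L  W  W  W  W  L  L  W  W  W  W  L  L  W
Position 20 is W, so the first player wins.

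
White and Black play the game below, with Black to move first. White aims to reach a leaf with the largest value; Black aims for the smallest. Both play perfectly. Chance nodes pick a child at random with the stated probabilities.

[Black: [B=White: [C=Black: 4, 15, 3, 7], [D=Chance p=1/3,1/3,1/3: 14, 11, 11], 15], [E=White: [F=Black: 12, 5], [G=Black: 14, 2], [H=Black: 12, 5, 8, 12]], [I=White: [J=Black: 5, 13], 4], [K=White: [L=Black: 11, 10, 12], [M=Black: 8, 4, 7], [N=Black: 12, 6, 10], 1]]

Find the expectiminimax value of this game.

5

C (Black): min(4, 15, 3, 7) = 3
D (Chance): 1/3·14 + 1/3·11 + 1/3·11 = 12
B (White): max(3, 12, 15) = 15
F (Black): min(12, 5) = 5
G (Black): min(14, 2) = 2
H (Black): min(12, 5, 8, 12) = 5
E (White): max(5, 2, 5) = 5
J (Black): min(5, 13) = 5
I (White): max(5, 4) = 5
L (Black): min(11, 10, 12) = 10
M (Black): min(8, 4, 7) = 4
N (Black): min(12, 6, 10) = 6
K (White): max(10, 4, 6, 1) = 10
Root (Black): min(15, 5, 5, 10) = 5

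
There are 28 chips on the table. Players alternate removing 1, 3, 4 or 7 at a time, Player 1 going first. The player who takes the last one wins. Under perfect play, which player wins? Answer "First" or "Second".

Mark each pile size as W (mover wins) or L (mover loses):
i:   0  1  2  3  4  5  6  7  8  9 10 11 12 13 14 15 16 17 18 19 20 21 22 23 24 25 26 27 28
     L  W  L  W  W  W  W  W  L  W  L  W  W  W  W  W  L  W  L  W  W  W  W  W  L  W  L  W  W
Position 28 is W, so the first player wins.

First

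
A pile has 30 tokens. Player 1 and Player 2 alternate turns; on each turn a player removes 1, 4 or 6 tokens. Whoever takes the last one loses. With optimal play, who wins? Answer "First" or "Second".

W/L table (W = player to move can force a win):
i:   0  1  2  3  4  5  6  7  8  9 10 11 12 13 14 15 16 17 18 19 20 21 22 23 24 25 26 27 28 29 30
     W  L  W  L  W  W  L  W  L  W  W  L  W  L  W  W  L  W  L  W  W  L  W  L  W  W  L  W  L  W  W
Position 30 is W, so the first player wins.

First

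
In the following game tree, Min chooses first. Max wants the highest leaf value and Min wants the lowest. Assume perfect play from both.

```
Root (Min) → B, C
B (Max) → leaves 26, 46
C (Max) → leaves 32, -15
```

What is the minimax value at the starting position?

32

B (Max): max(26, 46) = 46
C (Max): max(32, -15) = 32
Root (Min): min(46, 32) = 32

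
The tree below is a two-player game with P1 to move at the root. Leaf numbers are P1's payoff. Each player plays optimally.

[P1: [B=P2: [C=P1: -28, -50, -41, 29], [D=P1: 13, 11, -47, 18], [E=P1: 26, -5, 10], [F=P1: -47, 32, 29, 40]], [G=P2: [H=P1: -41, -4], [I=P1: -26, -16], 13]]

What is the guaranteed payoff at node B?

18

C: max(-28, -50, -41, 29) = 29
D: max(13, 11, -47, 18) = 18
E: max(26, -5, 10) = 26
F: max(-47, 32, 29, 40) = 40
B: min(29, 18, 26, 40) = 18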